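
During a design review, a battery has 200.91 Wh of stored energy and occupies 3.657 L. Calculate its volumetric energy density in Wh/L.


ED = E / V = 200.91 / 3.657 = 54.94 Wh/L

54.94 Wh/L


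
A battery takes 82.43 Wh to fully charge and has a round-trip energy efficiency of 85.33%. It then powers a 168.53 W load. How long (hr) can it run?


Step 1: E_discharge = eta/100 * E_charge = 85.33/100 * 82.43 = 70.338 Wh
Step 2: t = E_discharge / P = 70.338 / 168.53 = 0.4174 hr

0.4174 hr


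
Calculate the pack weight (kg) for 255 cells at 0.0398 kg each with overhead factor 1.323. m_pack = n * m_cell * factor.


m_pack = n * m_cell * overhead = 255 * 0.0398 * 1.323 = 13.43 kg

13.43 kg


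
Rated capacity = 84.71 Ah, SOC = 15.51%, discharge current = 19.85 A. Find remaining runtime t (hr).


Step 1: remaining = SOC/100 * C_total = 15.51/100 * 84.71 = 13.139 Ah
Step 2: t = remaining / I = 13.139 / 19.85 = 0.6619 hr

0.6619 hr


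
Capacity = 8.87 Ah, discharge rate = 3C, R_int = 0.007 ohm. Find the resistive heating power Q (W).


Step 1: I = C_rate * capacity = 3 * 8.87 = 26.61 A
Step 2: Q = I^2 * R = 26.61^2 * 0.007 = 708.09 * 0.007 = 4.957 W

4.957 W


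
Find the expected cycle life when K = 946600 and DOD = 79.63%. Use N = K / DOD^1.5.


Step 1: DOD^1.5 = 79.63^1.5 = 710.58
Step 2: N = 946600 / 710.58 = 1332 cycles

1332 cycles


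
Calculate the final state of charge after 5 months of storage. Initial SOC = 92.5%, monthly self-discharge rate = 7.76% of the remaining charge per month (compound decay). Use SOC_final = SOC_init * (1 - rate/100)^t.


Monthly retention factor = 1 - 7.76/100 = 0.9224
Over 5 months: factor^5 = 0.66772
SOC_final = 92.5 * 0.66772 = 61.76%

61.76%


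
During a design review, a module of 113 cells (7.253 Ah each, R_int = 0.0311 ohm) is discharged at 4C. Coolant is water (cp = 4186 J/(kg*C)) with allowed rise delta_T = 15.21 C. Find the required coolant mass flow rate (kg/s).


Step 1: I = 4 * 7.253 = 29.012 A
Step 2: Q_cell = I^2 * R = 29.012^2 * 0.0311 = 26.177 W
Step 3: Q_total = 113 * 26.177 = 2958 W
Step 4: m_dot = Q_total / (cp * dT) = 2958 / (4186 * 15.21) = 0.04646 kg/s

0.04646 kg/s


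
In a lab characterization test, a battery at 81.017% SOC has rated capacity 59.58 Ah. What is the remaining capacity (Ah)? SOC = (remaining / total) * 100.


remaining = SOC / 100 * total = 81.017 / 100 * 59.58 = 48.27 Ah

48.27 Ah


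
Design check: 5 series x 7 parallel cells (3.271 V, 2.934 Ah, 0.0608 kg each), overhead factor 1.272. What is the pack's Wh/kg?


Step 1: V_pack = 5 * 3.271 = 16.355 V
Step 2: C_pack = 7 * 2.934 = 20.538 Ah
Step 3: E_pack = V_pack * C_pack = 16.355 * 20.538 = 335.9 Wh
Step 4: m_pack = 5 * 7 * 0.0608 * 1.272 = 2.7068 kg
Step 5: ED = E_pack / m_pack = 335.9 / 2.7068 = 124.1 Wh/kg

124.1 Wh/kg


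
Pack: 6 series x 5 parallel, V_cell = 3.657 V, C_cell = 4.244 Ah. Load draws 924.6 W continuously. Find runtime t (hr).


Step 1: E_pack = Ns * V_cell * Np * C_cell = 6 * 3.657 * 5 * 4.244 = 465.61 Wh
Step 2: t = E_pack / P = 465.61 / 924.6 = 0.5036 hr

0.5036 hr


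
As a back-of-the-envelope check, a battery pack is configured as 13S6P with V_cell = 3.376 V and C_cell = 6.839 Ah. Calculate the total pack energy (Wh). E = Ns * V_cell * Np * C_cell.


E = Ns * Vcell * Np * Ccell = 13 * 3.376 * 6 * 6.839 = 1801 Wh

1801 Wh


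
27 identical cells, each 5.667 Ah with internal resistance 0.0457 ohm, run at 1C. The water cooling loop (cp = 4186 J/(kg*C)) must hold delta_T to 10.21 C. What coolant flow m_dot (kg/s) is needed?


Step 1: I = 1 * 5.667 = 5.667 A
Step 2: Q_cell = I^2 * R = 5.667^2 * 0.0457 = 1.4677 W
Step 3: Q_total = 27 * 1.4677 = 39.628 W
Step 4: m_dot = Q_total / (cp * dT) = 39.628 / (4186 * 10.21) = 9.272e-04 kg/s

9.272e-04 kg/s


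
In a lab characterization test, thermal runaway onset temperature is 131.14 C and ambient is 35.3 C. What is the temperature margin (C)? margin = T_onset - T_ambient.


margin = T_onset - T_ambient = 131.14 - 35.3 = 95.84 C

95.84 C


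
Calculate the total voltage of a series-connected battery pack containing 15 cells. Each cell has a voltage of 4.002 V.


V_pack = n * V_cell = 15 * 4.002 = 60.03 V

60.03 V


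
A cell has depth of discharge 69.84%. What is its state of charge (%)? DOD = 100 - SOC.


SOC = 100 - DOD = 100 - 69.84 = 30.16%

30.16%


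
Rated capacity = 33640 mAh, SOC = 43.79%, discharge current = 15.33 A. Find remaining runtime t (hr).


Convert: C_total = 33640 mAh = 33.64 Ah
Step 1: remaining = SOC/100 * C_total = 43.79/100 * 33.64 = 14.731 Ah
Step 2: t = remaining / I = 14.731 / 15.33 = 0.9609 hr

0.9609 hr


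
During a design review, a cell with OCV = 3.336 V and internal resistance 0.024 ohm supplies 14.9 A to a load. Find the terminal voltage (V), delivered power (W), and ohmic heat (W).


Step 1: V_terminal = OCV - I*R = 3.336 - 14.9 * 0.024 = 2.9784 V
Step 2: P_out = V_terminal * I = 2.9784 * 14.9 = 44.38 W
Step 3: Q = I^2 * R = 14.9^2 * 0.024 = 5.328 W

V=2.9784 V, P=44.38 W, Q=5.328 W


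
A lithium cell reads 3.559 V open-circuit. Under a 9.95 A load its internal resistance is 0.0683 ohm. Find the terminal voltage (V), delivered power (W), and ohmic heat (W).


Step 1: V_terminal = OCV - I*R = 3.559 - 9.95 * 0.0683 = 2.8794 V
Step 2: P_out = V_terminal * I = 2.8794 * 9.95 = 28.65 W
Step 3: Q = I^2 * R = 9.95^2 * 0.0683 = 6.762 W

V=2.8794 V, P=28.65 W, Q=6.762 W


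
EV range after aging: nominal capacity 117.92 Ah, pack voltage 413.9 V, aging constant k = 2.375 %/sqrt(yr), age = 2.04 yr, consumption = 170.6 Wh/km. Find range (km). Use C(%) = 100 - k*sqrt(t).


Step 1: capacity retention = 100 - 2.375 * sqrt(2.04) = 100 - 2.375 * 1.4283 = 96.608%
Step 2: C_now = 117.92 * 96.608/100 = 113.92 Ah
Step 3: E_pack = V * C_now = 413.9 * 113.92 = 47151 Wh
Step 4: range = E_pack / consumption = 47151 / 170.6 = 276.4 km

276.4 km


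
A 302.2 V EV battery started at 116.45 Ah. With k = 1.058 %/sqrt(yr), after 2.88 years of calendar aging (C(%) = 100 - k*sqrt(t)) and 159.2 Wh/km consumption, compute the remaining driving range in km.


Step 1: capacity retention = 100 - 1.058 * sqrt(2.88) = 100 - 1.058 * 1.6971 = 98.204%
Step 2: C_now = 116.45 * 98.204/100 = 114.36 Ah
Step 3: E_pack = V * C_now = 302.2 * 114.36 = 34560 Wh
Step 4: range = E_pack / consumption = 34560 / 159.2 = 217.1 km

217.1 km


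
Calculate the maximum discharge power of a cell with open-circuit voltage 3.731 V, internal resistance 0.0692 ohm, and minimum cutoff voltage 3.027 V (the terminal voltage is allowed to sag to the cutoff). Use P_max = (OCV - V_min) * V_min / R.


P_max = (OCV - V_min) * V_min / R = (3.731 - 3.027) * 3.027 / 0.0692 = 0.704 * 3.027 / 0.0692 = 30.79 W

30.79 W


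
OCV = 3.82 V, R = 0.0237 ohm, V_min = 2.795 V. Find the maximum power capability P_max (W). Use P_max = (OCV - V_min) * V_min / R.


P_max = (OCV - V_min) * V_min / R = (3.82 - 2.795) * 2.795 / 0.0237 = 1.025 * 2.795 / 0.0237 = 120.9 W

120.9 W


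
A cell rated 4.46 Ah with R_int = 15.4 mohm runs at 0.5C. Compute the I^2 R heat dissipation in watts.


Convert: R = 15.4 mohm = 0.0154 ohm
Step 1: I = C_rate * capacity = 0.5 * 4.46 = 2.23 A
Step 2: Q = I^2 * R = 2.23^2 * 0.0154 = 4.9729 * 0.0154 = 0.07658 W

0.07658 W


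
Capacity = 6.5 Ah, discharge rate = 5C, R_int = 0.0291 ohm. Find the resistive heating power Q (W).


Step 1: I = C_rate * capacity = 5 * 6.5 = 32.5 A
Step 2: Q = I^2 * R = 32.5^2 * 0.0291 = 1056.3 * 0.0291 = 30.74 W

30.74 W


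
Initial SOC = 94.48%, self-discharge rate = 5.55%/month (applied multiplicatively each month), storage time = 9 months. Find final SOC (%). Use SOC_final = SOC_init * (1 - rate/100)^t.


Monthly retention factor = 1 - 5.55/100 = 0.9445
Over 9 months: factor^9 = 0.59816
SOC_final = 94.48 * 0.59816 = 56.51%

56.51%


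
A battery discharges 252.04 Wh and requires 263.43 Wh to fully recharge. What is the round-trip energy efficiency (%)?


eta_e = E_dis / E_chg * 100 = 252.04 / 263.43 * 100 = 95.68%

95.68%


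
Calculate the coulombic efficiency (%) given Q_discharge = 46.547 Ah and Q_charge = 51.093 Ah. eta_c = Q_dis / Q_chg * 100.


Coulombic efficiency = 46.547/51.093 * 100% = 91.10%

91.10%


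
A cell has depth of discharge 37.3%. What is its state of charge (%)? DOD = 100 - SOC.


SOC = 100 - DOD = 100 - 37.3 = 62.7%

62.7%


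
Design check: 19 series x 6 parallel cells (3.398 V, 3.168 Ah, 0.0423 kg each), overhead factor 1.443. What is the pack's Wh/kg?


Step 1: V_pack = 19 * 3.398 = 64.562 V
Step 2: C_pack = 6 * 3.168 = 19.008 Ah
Step 3: E_pack = V_pack * C_pack = 64.562 * 19.008 = 1227.2 Wh
Step 4: m_pack = 19 * 6 * 0.0423 * 1.443 = 6.9584 kg
Step 5: ED = E_pack / m_pack = 1227.2 / 6.9584 = 176.4 Wh/kg

176.4 Wh/kg


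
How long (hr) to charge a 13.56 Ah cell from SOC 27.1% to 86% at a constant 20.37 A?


Step 1: dSOC = 86% - 27.1% = 58.9%
Step 2: delta_Ah = 13.56 * 58.9 / 100 = 7.9868 Ah
Step 3: t = 7.9868 / 20.37 = 0.3921 hr

0.3921 hr


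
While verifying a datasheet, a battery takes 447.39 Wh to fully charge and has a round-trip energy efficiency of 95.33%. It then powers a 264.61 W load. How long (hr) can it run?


Step 1: E_discharge = eta/100 * E_charge = 95.33/100 * 447.39 = 426.5 Wh
Step 2: t = E_discharge / P = 426.5 / 264.61 = 1.612 hr

1.612 hr


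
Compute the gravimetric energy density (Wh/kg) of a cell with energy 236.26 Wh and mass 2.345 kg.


Specific energy = 236.26 Wh / 2.345 kg = 100.8 Wh/kg

100.8 Wh/kg


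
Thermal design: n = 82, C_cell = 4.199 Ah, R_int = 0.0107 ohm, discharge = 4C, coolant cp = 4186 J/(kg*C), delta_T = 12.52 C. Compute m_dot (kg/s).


Step 1: I = 4 * 4.199 = 16.796 A
Step 2: Q_cell = I^2 * R = 16.796^2 * 0.0107 = 3.0185 W
Step 3: Q_total = 82 * 3.0185 = 247.52 W
Step 4: m_dot = Q_total / (cp * dT) = 247.52 / (4186 * 12.52) = 0.004723 kg/s

0.004723 kg/s


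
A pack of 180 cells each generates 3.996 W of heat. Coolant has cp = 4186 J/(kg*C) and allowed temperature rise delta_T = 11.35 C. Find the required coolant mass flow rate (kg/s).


Q_total = 180 * 3.996 = 719.28 W
m_dot = Q_total / (cp * dT) = 719.28 / (4186 * 11.35) = 0.01514 kg/s

0.01514 kg/s


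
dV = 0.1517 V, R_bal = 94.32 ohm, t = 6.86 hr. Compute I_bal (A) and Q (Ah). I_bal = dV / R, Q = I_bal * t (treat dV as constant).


First, Ohm's law: I_bal = 0.1517 V / 94.32 ohm = 0.0016084 A
Then Q = I * t = 0.0016084 A * 6.86 hr = 0.01103 Ah

I=0.0016084 A, Q=0.01103 Ah


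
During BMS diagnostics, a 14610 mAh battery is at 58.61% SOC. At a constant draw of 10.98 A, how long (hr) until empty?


Convert: C_total = 14610 mAh = 14.61 Ah
Step 1: remaining = SOC/100 * C_total = 58.61/100 * 14.61 = 8.5629 Ah
Step 2: t = remaining / I = 8.5629 / 10.98 = 0.7799 hr

0.7799 hr


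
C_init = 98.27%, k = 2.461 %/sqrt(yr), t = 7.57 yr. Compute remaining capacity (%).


sqrt(t) = sqrt(7.57) = 2.7514
C_final = 98.27 - 2.461 * 2.7514 = 91.50%

91.50%


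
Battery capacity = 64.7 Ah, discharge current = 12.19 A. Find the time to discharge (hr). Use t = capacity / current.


Runtime = 64.7 Ah / 12.19 A = 5.308 hr

5.308 hr


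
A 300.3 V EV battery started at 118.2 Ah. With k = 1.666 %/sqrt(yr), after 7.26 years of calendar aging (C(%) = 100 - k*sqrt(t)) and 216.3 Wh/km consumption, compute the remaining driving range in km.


Step 1: capacity retention = 100 - 1.666 * sqrt(7.26) = 100 - 1.666 * 2.6944 = 95.511%
Step 2: C_now = 118.2 * 95.511/100 = 112.89 Ah
Step 3: E_pack = V * C_now = 300.3 * 112.89 = 33901 Wh
Step 4: range = E_pack / consumption = 33901 / 216.3 = 156.7 km

156.7 km


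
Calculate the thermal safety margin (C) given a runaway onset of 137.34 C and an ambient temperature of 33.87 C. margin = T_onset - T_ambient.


Safety margin = 137.34 C - 33.87 C = 103.47 C

103.47 C


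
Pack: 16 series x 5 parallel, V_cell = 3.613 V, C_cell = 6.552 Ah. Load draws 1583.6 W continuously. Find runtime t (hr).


Step 1: E_pack = Ns * V_cell * Np * C_cell = 16 * 3.613 * 5 * 6.552 = 1893.8 Wh
Step 2: t = E_pack / P = 1893.8 / 1583.6 = 1.196 hr

1.196 hr


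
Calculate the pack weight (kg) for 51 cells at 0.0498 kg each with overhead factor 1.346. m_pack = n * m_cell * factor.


Cell mass sum = 51 * 0.0498 = 2.5398 kg
With overhead 1.346: m_pack = 2.5398 * 1.346 = 3.419 kg

3.419 kg


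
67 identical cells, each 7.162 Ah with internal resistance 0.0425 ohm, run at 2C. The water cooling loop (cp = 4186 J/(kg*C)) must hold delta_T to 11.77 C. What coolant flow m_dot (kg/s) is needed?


Step 1: I = 2 * 7.162 = 14.324 A
Step 2: Q_cell = I^2 * R = 14.324^2 * 0.0425 = 8.72 W
Step 3: Q_total = 67 * 8.72 = 584.24 W
Step 4: m_dot = Q_total / (cp * dT) = 584.24 / (4186 * 11.77) = 0.01186 kg/s

0.01186 kg/s


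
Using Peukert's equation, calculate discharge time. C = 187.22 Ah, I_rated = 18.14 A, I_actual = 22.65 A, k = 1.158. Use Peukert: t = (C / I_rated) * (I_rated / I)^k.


t_rated = C / I_rated = 187.22 / 18.14 = 10.321 hr
(I_rated/I)^k = (0.80088)^1.158 = 0.77327
t = t_rated * (I_rated/I)^k = 10.321 * 0.77327 = 7.981 hr

7.981 hr


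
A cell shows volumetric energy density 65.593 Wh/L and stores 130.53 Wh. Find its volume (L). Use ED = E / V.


V = E / ED = 130.53 / 65.593 = 1.990 L

1.990 L


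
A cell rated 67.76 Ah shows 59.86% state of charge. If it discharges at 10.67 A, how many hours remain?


Step 1: remaining = SOC/100 * C_total = 59.86/100 * 67.76 = 40.561 Ah
Step 2: t = remaining / I = 40.561 / 10.67 = 3.801 hr

3.801 hr


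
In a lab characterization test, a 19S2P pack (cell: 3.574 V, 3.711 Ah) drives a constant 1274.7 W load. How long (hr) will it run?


Step 1: E_pack = Ns * V_cell * Np * C_cell = 19 * 3.574 * 2 * 3.711 = 504 Wh
Step 2: t = E_pack / P = 504 / 1274.7 = 0.3954 hr

0.3954 hr


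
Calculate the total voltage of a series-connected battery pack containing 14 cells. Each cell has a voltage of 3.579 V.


Series voltages add: 14 * 3.579 V = 50.106 V

50.106 V


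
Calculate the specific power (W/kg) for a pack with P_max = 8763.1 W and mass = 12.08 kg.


Specific power = 8763.1 W / 12.08 kg = 725.4 W/kg

725.4 W/kg


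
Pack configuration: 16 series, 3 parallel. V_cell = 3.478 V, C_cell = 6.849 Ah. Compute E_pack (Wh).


E = Ns * Vcell * Np * Ccell = 16 * 3.478 * 3 * 6.849 = 1143 Wh

1143 Wh


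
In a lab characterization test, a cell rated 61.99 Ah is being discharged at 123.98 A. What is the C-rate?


Rearranging: C_rate = 123.98 / 61.99 = 2C

2C


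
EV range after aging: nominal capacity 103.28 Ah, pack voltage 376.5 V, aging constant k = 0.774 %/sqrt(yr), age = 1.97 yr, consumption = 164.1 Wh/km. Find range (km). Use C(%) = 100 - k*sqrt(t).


Step 1: capacity retention = 100 - 0.774 * sqrt(1.97) = 100 - 0.774 * 1.4036 = 98.914%
Step 2: C_now = 103.28 * 98.914/100 = 102.16 Ah
Step 3: E_pack = V * C_now = 376.5 * 102.16 = 38463 Wh
Step 4: range = E_pack / consumption = 38463 / 164.1 = 234.4 km

234.4 km


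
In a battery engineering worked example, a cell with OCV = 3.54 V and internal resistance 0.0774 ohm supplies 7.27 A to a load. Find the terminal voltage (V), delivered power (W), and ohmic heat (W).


Step 1: V_terminal = OCV - I*R = 3.54 - 7.27 * 0.0774 = 2.9773 V
Step 2: P_out = V_terminal * I = 2.9773 * 7.27 = 21.64 W
Step 3: Q = I^2 * R = 7.27^2 * 0.0774 = 4.091 W

V=2.9773 V, P=21.64 W, Q=4.091 W


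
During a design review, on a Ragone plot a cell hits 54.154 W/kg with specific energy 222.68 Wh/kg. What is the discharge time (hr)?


t = E / P = 222.68 / 54.154 = 4.112 hr

4.112 hr


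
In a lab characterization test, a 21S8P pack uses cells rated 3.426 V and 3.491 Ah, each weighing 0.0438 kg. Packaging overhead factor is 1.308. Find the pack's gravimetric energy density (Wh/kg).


Step 1: V_pack = 21 * 3.426 = 71.946 V
Step 2: C_pack = 8 * 3.491 = 27.928 Ah
Step 3: E_pack = V_pack * C_pack = 71.946 * 27.928 = 2009.3 Wh
Step 4: m_pack = 21 * 8 * 0.0438 * 1.308 = 9.6248 kg
Step 5: ED = E_pack / m_pack = 2009.3 / 9.6248 = 208.8 Wh/kg

208.8 Wh/kg


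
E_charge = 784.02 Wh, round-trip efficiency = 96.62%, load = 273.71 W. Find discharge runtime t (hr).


Step 1: E_discharge = eta/100 * E_charge = 96.62/100 * 784.02 = 757.52 Wh
Step 2: t = E_discharge / P = 757.52 / 273.71 = 2.768 hr

2.768 hr


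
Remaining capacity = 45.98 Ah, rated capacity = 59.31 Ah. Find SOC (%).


SOC = (remaining / total) * 100 = (45.98 / 59.31) * 100 = 77.52%

77.52%


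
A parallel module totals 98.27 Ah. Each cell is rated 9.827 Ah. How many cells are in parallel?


n = C_total / C_cell = 98.27 / 9.827 = 10

10


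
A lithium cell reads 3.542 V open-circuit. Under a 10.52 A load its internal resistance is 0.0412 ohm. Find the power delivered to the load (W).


Step 1: V_terminal = OCV - I*R = 3.542 - 10.52 * 0.0412 = 3.1086 V
Step 2: P_out = V_terminal * I = 3.1086 * 10.52 = 32.70 W

32.70 W


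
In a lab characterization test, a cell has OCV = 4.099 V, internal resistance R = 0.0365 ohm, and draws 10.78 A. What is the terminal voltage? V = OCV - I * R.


IR drop = 10.78 * 0.0365 = 0.39347 V
V = 4.099 - 0.39347 = 3.706 V

3.706 V


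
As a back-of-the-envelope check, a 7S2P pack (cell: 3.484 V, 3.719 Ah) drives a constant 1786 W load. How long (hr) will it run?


Step 1: E_pack = Ns * V_cell * Np * C_cell = 7 * 3.484 * 2 * 3.719 = 181.4 Wh
Step 2: t = E_pack / P = 181.4 / 1786 = 0.1016 hr

0.1016 hr


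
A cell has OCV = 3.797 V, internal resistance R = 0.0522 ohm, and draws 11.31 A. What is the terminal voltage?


IR drop = 11.31 * 0.0522 = 0.59038 V
V = 3.797 - 0.59038 = 3.207 V

3.207 V


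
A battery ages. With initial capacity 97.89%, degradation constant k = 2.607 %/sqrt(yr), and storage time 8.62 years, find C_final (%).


Step 1: sqrt(8.62 yr) = 2.936
Step 2: drop = 2.607 * 2.936 = 7.6542
Step 3: C_final = 97.89 - 7.6542 = 90.24%

90.24%


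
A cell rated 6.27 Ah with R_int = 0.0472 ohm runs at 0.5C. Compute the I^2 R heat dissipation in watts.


Step 1: I = C_rate * capacity = 0.5 * 6.27 = 3.135 A
Step 2: Q = I^2 * R = 3.135^2 * 0.0472 = 9.8282 * 0.0472 = 0.4639 W

0.4639 W


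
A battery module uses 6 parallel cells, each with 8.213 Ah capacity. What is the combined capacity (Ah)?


Parallel capacities add: 6 * 8.213 Ah = 49.278 Ah

49.278 Ah


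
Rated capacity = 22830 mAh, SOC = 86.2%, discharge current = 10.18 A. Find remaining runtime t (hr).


Convert: C_total = 22830 mAh = 22.83 Ah
Step 1: remaining = SOC/100 * C_total = 86.2/100 * 22.83 = 19.679 Ah
Step 2: t = remaining / I = 19.679 / 10.18 = 1.933 hr

1.933 hr


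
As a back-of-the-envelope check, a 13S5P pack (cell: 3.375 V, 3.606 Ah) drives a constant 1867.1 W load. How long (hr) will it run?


Step 1: E_pack = Ns * V_cell * Np * C_cell = 13 * 3.375 * 5 * 3.606 = 791.07 Wh
Step 2: t = E_pack / P = 791.07 / 1867.1 = 0.4237 hr

0.4237 hr


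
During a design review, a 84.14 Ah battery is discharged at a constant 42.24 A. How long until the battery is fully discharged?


Runtime = 84.14 Ah / 42.24 A = 1.992 hr

1.992 hr


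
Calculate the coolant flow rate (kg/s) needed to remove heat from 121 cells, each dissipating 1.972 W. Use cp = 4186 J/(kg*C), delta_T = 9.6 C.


Q_total = 121 * 1.972 = 238.61 W
m_dot = Q_total / (cp * dT) = 238.61 / (4186 * 9.6) = 0.005938 kg/s

0.005938 kg/s


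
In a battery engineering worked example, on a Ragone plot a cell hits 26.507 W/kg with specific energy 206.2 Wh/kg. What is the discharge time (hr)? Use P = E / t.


t = E / P = 206.2 / 26.507 = 7.779 hr

7.779 hr


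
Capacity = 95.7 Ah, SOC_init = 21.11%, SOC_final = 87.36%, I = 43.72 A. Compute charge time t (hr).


delta_Ah = 95.7 * (87.36 - 21.11) / 100 = 63.401 Ah
t = delta_Ah / I = 63.401 / 43.72 = 1.450 hr

1.450 hr


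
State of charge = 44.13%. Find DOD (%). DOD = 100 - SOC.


Complement of SOC: DOD = 100% - 44.13% = 55.87%

55.87%


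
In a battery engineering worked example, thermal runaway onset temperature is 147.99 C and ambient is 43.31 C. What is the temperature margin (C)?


Safety margin = 147.99 C - 43.31 C = 104.68 C

104.68 C


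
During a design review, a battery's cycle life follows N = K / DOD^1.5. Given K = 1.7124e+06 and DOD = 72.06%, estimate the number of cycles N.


DOD^1.5 = 611.7
N = K / DOD^1.5 = 1.7124e+06 / 611.7 = 2799

2799 cycles


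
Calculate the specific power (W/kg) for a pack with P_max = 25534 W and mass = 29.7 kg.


Specific power = 25534 W / 29.7 kg = 859.7 W/kg

859.7 W/kg


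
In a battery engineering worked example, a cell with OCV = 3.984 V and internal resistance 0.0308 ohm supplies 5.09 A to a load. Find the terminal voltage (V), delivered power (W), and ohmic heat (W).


Step 1: V_terminal = OCV - I*R = 3.984 - 5.09 * 0.0308 = 3.8272 V
Step 2: P_out = V_terminal * I = 3.8272 * 5.09 = 19.48 W
Step 3: Q = I^2 * R = 5.09^2 * 0.0308 = 0.7980 W

V=3.8272 V, P=19.48 W, Q=0.7980 W


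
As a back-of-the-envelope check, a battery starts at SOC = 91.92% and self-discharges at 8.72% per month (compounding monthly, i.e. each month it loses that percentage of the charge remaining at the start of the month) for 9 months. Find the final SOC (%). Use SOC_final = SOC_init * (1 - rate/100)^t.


decay = (1 - 8.72/100)^9 = 0.43993
SOC_final = 91.92 * 0.43993 = 40.44%

40.44%


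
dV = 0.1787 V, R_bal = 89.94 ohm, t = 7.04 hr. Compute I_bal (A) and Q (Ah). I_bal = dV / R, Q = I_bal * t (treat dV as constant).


I_bal = dV / R = 0.1787 / 89.94 = 0.0019869 A
Q = I_bal * t = 0.0019869 * 7.04 = 0.01399 Ah

I=0.0019869 A, Q=0.01399 Ah


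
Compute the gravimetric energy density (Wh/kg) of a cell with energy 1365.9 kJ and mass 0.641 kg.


Convert: E = 1365.9 kJ = 379.42 Wh
ED = E / m = 379.42 / 0.641 = 591.9 Wh/kg

591.9 Wh/kg


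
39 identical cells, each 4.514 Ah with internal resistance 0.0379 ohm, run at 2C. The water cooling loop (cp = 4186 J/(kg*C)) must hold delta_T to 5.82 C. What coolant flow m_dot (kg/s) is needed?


Step 1: I = 2 * 4.514 = 9.028 A
Step 2: Q_cell = I^2 * R = 9.028^2 * 0.0379 = 3.089 W
Step 3: Q_total = 39 * 3.089 = 120.47 W
Step 4: m_dot = Q_total / (cp * dT) = 120.47 / (4186 * 5.82) = 0.004945 kg/s

0.004945 kg/s


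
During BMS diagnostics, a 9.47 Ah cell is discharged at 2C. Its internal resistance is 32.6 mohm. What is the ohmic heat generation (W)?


Convert: R = 32.6 mohm = 0.0326 ohm
Step 1: I = C_rate * capacity = 2 * 9.47 = 18.94 A
Step 2: Q = I^2 * R = 18.94^2 * 0.0326 = 358.72 * 0.0326 = 11.69 W

11.69 W


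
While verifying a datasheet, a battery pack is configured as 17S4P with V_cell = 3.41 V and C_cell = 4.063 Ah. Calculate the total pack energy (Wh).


E = Ns * Vcell * Np * Ccell = 17 * 3.41 * 4 * 4.063 = 942.1 Wh

942.1 Wh


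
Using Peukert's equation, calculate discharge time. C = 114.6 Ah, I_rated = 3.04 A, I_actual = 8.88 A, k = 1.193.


Step 1: t_rated = C / I_rated = 114.6 / 3.04 = 37.697 hr
Step 2: ratio = 3.04 / 8.88 = 0.34234
Step 3: ratio^k = 0.34234^1.193 = 0.27836
Step 4: t = t_rated * ratio^k = 37.697 * 0.27836 = 10.49 hr

10.49 hr


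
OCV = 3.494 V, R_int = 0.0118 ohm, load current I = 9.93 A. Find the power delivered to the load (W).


Step 1: V_terminal = OCV - I*R = 3.494 - 9.93 * 0.0118 = 3.3768 V
Step 2: P_out = V_terminal * I = 3.3768 * 9.93 = 33.53 W

33.53 W


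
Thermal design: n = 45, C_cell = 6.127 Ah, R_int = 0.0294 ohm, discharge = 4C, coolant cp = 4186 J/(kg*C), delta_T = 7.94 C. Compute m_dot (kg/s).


Step 1: I = 4 * 6.127 = 24.508 A
Step 2: Q_cell = I^2 * R = 24.508^2 * 0.0294 = 17.659 W
Step 3: Q_total = 45 * 17.659 = 794.66 W
Step 4: m_dot = Q_total / (cp * dT) = 794.66 / (4186 * 7.94) = 0.02391 kg/s

0.02391 kg/s


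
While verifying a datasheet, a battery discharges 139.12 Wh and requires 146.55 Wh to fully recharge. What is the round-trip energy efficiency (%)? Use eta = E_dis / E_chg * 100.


Round-trip efficiency = 139.12/146.55 * 100% = 94.93%

94.93%


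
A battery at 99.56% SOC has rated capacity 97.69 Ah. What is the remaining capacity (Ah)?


remaining = SOC / 100 * total = 99.56 / 100 * 97.69 = 97.26 Ah

97.26 Ah


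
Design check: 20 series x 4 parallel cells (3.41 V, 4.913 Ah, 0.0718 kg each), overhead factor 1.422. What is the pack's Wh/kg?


Step 1: V_pack = 20 * 3.41 = 68.2 V
Step 2: C_pack = 4 * 4.913 = 19.652 Ah
Step 3: E_pack = V_pack * C_pack = 68.2 * 19.652 = 1340.3 Wh
Step 4: m_pack = 20 * 4 * 0.0718 * 1.422 = 8.168 kg
Step 5: ED = E_pack / m_pack = 1340.3 / 8.168 = 164.1 Wh/kg

164.1 Wh/kg


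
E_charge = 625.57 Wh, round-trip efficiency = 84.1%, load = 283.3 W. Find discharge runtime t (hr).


Step 1: E_discharge = eta/100 * E_charge = 84.1/100 * 625.57 = 526.1 Wh
Step 2: t = E_discharge / P = 526.1 / 283.3 = 1.857 hr

1.857 hr


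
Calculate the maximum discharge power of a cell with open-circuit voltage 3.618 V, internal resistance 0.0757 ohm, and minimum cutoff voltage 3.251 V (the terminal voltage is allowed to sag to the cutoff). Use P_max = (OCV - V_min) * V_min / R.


P_max = (OCV - V_min) * V_min / R = (3.618 - 3.251) * 3.251 / 0.0757 = 0.367 * 3.251 / 0.0757 = 15.76 W

15.76 W


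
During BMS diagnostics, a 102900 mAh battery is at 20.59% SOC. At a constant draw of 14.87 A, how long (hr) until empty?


Convert: C_total = 102900 mAh = 102.9 Ah
Step 1: remaining = SOC/100 * C_total = 20.59/100 * 102.9 = 21.187 Ah
Step 2: t = remaining / I = 21.187 / 14.87 = 1.425 hr

1.425 hr


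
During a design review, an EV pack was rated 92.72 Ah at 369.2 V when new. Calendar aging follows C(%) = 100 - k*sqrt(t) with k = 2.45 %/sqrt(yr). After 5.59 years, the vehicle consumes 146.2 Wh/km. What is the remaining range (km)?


Step 1: capacity retention = 100 - 2.45 * sqrt(5.59) = 100 - 2.45 * 2.3643 = 94.207%
Step 2: C_now = 92.72 * 94.207/100 = 87.349 Ah
Step 3: E_pack = V * C_now = 369.2 * 87.349 = 32249 Wh
Step 4: range = E_pack / consumption = 32249 / 146.2 = 220.6 km

220.6 km


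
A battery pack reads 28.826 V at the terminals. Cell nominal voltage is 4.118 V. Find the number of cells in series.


Rearranging: n = V_pack / V_cell = 28.826 / 4.118 = 7 cells

7


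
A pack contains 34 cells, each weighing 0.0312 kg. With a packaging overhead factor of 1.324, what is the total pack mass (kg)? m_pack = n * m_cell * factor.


m_pack = n * m_cell * overhead = 34 * 0.0312 * 1.324 = 1.404 kg

1.404 kg


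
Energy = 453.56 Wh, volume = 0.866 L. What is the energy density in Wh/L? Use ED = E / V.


ED = E / V = 453.56 / 0.866 = 523.7 Wh/L

523.7 Wh/L


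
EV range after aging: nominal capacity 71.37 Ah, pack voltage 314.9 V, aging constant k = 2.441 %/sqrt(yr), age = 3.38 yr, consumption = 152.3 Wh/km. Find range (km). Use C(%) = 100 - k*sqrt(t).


Step 1: capacity retention = 100 - 2.441 * sqrt(3.38) = 100 - 2.441 * 1.8385 = 95.512%
Step 2: C_now = 71.37 * 95.512/100 = 68.167 Ah
Step 3: E_pack = V * C_now = 314.9 * 68.167 = 21466 Wh
Step 4: range = E_pack / consumption = 21466 / 152.3 = 140.9 km

140.9 km


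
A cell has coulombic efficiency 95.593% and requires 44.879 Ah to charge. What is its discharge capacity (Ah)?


Q_dis = eta/100 * Q_chg = 95.593/100 * 44.879 = 42.90 Ah

42.90 Ah


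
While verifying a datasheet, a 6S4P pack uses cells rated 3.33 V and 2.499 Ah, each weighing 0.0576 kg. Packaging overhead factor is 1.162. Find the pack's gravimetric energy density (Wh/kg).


Step 1: V_pack = 6 * 3.33 = 19.98 V
Step 2: C_pack = 4 * 2.499 = 9.996 Ah
Step 3: E_pack = V_pack * C_pack = 19.98 * 9.996 = 199.72 Wh
Step 4: m_pack = 6 * 4 * 0.0576 * 1.162 = 1.6063 kg
Step 5: ED = E_pack / m_pack = 199.72 / 1.6063 = 124.3 Wh/kg

124.3 Wh/kg


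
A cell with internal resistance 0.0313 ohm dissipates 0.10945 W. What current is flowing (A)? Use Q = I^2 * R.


I = sqrt(Q / R) = sqrt(0.10945 / 0.0313) = sqrt(3.4968) = 1.870 A

1.870 A


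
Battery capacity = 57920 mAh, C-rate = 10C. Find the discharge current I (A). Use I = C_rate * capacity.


Convert: capacity = 57920 mAh = 57.92 Ah
At 10C: I = 10 * 57.92 Ah = 579.2 A

579.2 A


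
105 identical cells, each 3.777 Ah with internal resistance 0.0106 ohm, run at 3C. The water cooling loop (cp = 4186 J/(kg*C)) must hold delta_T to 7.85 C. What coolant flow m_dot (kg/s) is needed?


Step 1: I = 3 * 3.777 = 11.331 A
Step 2: Q_cell = I^2 * R = 11.331^2 * 0.0106 = 1.361 W
Step 3: Q_total = 105 * 1.361 = 142.91 W
Step 4: m_dot = Q_total / (cp * dT) = 142.91 / (4186 * 7.85) = 0.004349 kg/s

0.004349 kg/s


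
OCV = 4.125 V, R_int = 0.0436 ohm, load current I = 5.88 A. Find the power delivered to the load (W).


Step 1: V_terminal = OCV - I*R = 4.125 - 5.88 * 0.0436 = 3.8686 V
Step 2: P_out = V_terminal * I = 3.8686 * 5.88 = 22.75 W

22.75 W


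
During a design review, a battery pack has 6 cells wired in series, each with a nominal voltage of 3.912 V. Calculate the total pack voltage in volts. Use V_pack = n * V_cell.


V_pack = n * V_cell = 6 * 3.912 = 23.472 V

23.472 V


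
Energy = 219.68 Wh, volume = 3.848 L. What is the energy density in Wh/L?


ED = E / V = 219.68 / 3.848 = 57.09 Wh/L

57.09 Wh/L


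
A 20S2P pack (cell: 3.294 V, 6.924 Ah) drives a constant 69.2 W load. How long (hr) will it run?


Step 1: E_pack = Ns * V_cell * Np * C_cell = 20 * 3.294 * 2 * 6.924 = 912.31 Wh
Step 2: t = E_pack / P = 912.31 / 69.2 = 13.18 hr

13.18 hr


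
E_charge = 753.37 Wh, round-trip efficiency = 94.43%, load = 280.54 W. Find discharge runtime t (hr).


Step 1: E_discharge = eta/100 * E_charge = 94.43/100 * 753.37 = 711.41 Wh
Step 2: t = E_discharge / P = 711.41 / 280.54 = 2.536 hr

2.536 hr


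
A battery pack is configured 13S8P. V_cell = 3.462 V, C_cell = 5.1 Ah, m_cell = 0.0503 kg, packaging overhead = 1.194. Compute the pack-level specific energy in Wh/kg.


Step 1: V_pack = 13 * 3.462 = 45.006 V
Step 2: C_pack = 8 * 5.1 = 40.8 Ah
Step 3: E_pack = V_pack * C_pack = 45.006 * 40.8 = 1836.2 Wh
Step 4: m_pack = 13 * 8 * 0.0503 * 1.194 = 6.2461 kg
Step 5: ED = E_pack / m_pack = 1836.2 / 6.2461 = 294.0 Wh/kg

294.0 Wh/kg


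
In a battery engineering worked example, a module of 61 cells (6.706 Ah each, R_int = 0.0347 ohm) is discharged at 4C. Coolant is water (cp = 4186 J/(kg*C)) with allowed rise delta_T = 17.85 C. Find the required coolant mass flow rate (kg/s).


Step 1: I = 4 * 6.706 = 26.824 A
Step 2: Q_cell = I^2 * R = 26.824^2 * 0.0347 = 24.968 W
Step 3: Q_total = 61 * 24.968 = 1523 W
Step 4: m_dot = Q_total / (cp * dT) = 1523 / (4186 * 17.85) = 0.02038 kg/s

0.02038 kg/s


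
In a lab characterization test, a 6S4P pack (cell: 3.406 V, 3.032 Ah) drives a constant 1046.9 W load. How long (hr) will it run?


Step 1: E_pack = Ns * V_cell * Np * C_cell = 6 * 3.406 * 4 * 3.032 = 247.85 Wh
Step 2: t = E_pack / P = 247.85 / 1046.9 = 0.2367 hr

0.2367 hr


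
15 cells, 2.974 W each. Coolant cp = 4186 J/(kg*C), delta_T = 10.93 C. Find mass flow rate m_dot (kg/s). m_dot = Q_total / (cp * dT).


Q_total = 15 * 2.974 = 44.61 W
m_dot = Q_total / (cp * dT) = 44.61 / (4186 * 10.93) = 9.750e-04 kg/s

9.750e-04 kg/s


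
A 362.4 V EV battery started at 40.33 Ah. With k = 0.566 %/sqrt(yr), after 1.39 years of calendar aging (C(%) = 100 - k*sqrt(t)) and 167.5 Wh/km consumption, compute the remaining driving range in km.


Step 1: capacity retention = 100 - 0.566 * sqrt(1.39) = 100 - 0.566 * 1.179 = 99.333%
Step 2: C_now = 40.33 * 99.333/100 = 40.061 Ah
Step 3: E_pack = V * C_now = 362.4 * 40.061 = 14518 Wh
Step 4: range = E_pack / consumption = 14518 / 167.5 = 86.67 km

86.67 km


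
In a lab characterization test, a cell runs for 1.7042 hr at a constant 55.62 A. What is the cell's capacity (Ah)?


C = I * t = 55.62 * 1.7042 = 94.79 Ah

94.79 Ah


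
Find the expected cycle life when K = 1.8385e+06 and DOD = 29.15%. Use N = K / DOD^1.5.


DOD^1.5 = 157.38
N = K / DOD^1.5 = 1.8385e+06 / 157.38 = 11680

11680 cycles


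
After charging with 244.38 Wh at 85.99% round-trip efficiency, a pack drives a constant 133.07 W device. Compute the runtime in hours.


Step 1: E_discharge = eta/100 * E_charge = 85.99/100 * 244.38 = 210.14 Wh
Step 2: t = E_discharge / P = 210.14 / 133.07 = 1.579 hr

1.579 hr


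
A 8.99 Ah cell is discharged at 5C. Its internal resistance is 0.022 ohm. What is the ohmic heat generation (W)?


Step 1: I = C_rate * capacity = 5 * 8.99 = 44.95 A
Step 2: Q = I^2 * R = 44.95^2 * 0.022 = 2020.5 * 0.022 = 44.45 W

44.45 W


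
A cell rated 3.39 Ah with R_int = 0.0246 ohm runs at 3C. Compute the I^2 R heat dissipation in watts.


Step 1: I = C_rate * capacity = 3 * 3.39 = 10.17 A
Step 2: Q = I^2 * R = 10.17^2 * 0.0246 = 103.43 * 0.0246 = 2.544 W

2.544 W


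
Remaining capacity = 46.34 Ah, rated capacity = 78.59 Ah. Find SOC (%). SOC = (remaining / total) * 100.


SOC% = 46.34 / 78.59 * 100 = 58.96%

58.96%


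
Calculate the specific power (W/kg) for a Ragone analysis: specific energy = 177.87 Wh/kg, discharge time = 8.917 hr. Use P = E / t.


P_specific = E / t = 177.87 / 8.917 = 19.95 W/kg

19.95 W/kg


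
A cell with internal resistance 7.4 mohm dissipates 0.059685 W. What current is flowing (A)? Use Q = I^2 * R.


Convert: R = 7.4 mohm = 0.0074 ohm
I = sqrt(Q / R) = sqrt(0.059685 / 0.0074) = sqrt(8.0655) = 2.840 A

2.840 A


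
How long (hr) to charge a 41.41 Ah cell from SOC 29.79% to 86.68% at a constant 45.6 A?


delta_Ah = 41.41 * (86.68 - 29.79) / 100 = 23.558 Ah
t = delta_Ah / I = 23.558 / 45.6 = 0.5166 hr

0.5166 hr


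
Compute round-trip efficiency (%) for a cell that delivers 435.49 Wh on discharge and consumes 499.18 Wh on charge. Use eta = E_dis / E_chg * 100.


eta_e = E_dis / E_chg * 100 = 435.49 / 499.18 * 100 = 87.24%

87.24%


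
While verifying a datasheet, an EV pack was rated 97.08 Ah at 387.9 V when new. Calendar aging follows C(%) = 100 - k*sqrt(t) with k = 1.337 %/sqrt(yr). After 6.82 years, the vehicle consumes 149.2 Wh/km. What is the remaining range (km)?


Step 1: capacity retention = 100 - 1.337 * sqrt(6.82) = 100 - 1.337 * 2.6115 = 96.508%
Step 2: C_now = 97.08 * 96.508/100 = 93.69 Ah
Step 3: E_pack = V * C_now = 387.9 * 93.69 = 36342 Wh
Step 4: range = E_pack / consumption = 36342 / 149.2 = 243.6 km

243.6 km


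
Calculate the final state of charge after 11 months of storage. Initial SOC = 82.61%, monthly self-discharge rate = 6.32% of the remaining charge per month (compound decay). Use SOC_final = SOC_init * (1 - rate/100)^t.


Monthly retention factor = 1 - 6.32/100 = 0.9368
Over 11 months: factor^11 = 0.48766
SOC_final = 82.61 * 0.48766 = 40.29%

40.29%


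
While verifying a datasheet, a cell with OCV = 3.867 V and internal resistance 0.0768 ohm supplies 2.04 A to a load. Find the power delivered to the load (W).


Step 1: V_terminal = OCV - I*R = 3.867 - 2.04 * 0.0768 = 3.7103 V
Step 2: P_out = V_terminal * I = 3.7103 * 2.04 = 7.569 W

7.569 W


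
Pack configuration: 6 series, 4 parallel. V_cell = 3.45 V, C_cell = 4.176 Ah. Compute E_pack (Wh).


V_pack = 6 * 3.45 = 20.7 V
C_pack = 4 * 4.176 = 16.704 Ah
E = V_pack * C_pack = 20.7 * 16.704 = 345.8 Wh

345.8 Wh


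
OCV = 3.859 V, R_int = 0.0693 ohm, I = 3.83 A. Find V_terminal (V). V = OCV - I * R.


IR drop = 3.83 * 0.0693 = 0.26542 V
V = 3.859 - 0.26542 = 3.594 V

3.594 V


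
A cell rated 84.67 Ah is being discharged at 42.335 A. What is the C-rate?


C_rate = I / capacity = 42.335 / 84.67 = 0.5C

0.5C


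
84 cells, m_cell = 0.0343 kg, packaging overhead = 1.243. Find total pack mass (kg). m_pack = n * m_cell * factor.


m_pack = n * m_cell * overhead = 84 * 0.0343 * 1.243 = 3.581 kg

3.581 kg


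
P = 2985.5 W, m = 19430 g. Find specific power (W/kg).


Convert: m = 19430 g = 19.43 kg
SP = P / m = 2985.5 / 19.43 = 153.7 W/kg

153.7 W/kg


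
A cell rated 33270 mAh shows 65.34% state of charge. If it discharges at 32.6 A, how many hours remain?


Convert: C_total = 33270 mAh = 33.27 Ah
Step 1: remaining = SOC/100 * C_total = 65.34/100 * 33.27 = 21.739 Ah
Step 2: t = remaining / I = 21.739 / 32.6 = 0.6668 hr

0.6668 hr


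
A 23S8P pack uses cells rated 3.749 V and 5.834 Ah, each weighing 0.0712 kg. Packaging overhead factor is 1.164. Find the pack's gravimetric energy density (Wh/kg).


Step 1: V_pack = 23 * 3.749 = 86.227 V
Step 2: C_pack = 8 * 5.834 = 46.672 Ah
Step 3: E_pack = V_pack * C_pack = 86.227 * 46.672 = 4024.4 Wh
Step 4: m_pack = 23 * 8 * 0.0712 * 1.164 = 15.249 kg
Step 5: ED = E_pack / m_pack = 4024.4 / 15.249 = 263.9 Wh/kg

263.9 Wh/kg


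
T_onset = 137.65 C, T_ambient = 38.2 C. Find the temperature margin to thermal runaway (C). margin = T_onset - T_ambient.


margin = T_onset - T_ambient = 137.65 - 38.2 = 99.45 C

99.45 C


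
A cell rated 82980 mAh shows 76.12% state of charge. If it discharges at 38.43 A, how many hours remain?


Convert: C_total = 82980 mAh = 82.98 Ah
Step 1: remaining = SOC/100 * C_total = 76.12/100 * 82.98 = 63.164 Ah
Step 2: t = remaining / I = 63.164 / 38.43 = 1.644 hr

1.644 hr


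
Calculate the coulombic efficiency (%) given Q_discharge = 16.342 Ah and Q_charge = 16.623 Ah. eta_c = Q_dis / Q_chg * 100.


eta_c = Q_dis / Q_chg * 100 = 16.342 / 16.623 * 100 = 98.31%

98.31%


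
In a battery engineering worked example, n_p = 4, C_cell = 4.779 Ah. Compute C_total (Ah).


C_total = 4 * 4.779 = 19.116 Ah

19.116 Ah


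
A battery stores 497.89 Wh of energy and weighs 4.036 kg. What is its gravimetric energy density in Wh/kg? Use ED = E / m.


Specific energy = 497.89 Wh / 4.036 kg = 123.4 Wh/kg

123.4 Wh/kg


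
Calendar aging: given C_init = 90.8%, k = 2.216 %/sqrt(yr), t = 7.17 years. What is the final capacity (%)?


Step 1: sqrt(7.17 yr) = 2.6777
Step 2: drop = 2.216 * 2.6777 = 5.9338
Step 3: C_final = 90.8 - 5.9338 = 84.87%

84.87%


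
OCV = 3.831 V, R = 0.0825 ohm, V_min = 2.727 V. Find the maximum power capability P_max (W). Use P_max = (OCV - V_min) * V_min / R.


P_max = (OCV - V_min) * V_min / R = (3.831 - 2.727) * 2.727 / 0.0825 = 1.104 * 2.727 / 0.0825 = 36.49 W

36.49 W


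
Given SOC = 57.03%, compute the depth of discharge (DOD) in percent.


Complement of SOC: DOD = 100% - 57.03% = 42.97%

42.97%


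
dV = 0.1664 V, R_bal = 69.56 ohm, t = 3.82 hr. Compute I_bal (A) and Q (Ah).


First, Ohm's law: I_bal = 0.1664 V / 69.56 ohm = 0.0023922 A
Then Q = I * t = 0.0023922 A * 3.82 hr = 0.009138 Ah

I=0.0023922 A, Q=0.009138 Ah


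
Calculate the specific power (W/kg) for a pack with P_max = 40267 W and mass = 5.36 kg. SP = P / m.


Specific power = 40267 W / 5.36 kg = 7513 W/kg

7513 W/kg


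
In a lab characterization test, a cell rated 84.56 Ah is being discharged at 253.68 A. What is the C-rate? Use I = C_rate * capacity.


C_rate = I / capacity = 253.68 / 84.56 = 3C

3C


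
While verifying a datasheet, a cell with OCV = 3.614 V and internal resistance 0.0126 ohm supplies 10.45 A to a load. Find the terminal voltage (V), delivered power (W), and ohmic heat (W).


Step 1: V_terminal = OCV - I*R = 3.614 - 10.45 * 0.0126 = 3.4823 V
Step 2: P_out = V_terminal * I = 3.4823 * 10.45 = 36.39 W
Step 3: Q = I^2 * R = 10.45^2 * 0.0126 = 1.376 W

V=3.4823 V, P=36.39 W, Q=1.376 W


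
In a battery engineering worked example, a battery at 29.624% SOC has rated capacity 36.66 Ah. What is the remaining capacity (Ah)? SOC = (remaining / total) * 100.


remaining = SOC / 100 * total = 29.624 / 100 * 36.66 = 10.86 Ah

10.86 Ah


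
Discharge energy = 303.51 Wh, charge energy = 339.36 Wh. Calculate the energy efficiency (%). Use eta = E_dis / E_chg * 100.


Round-trip efficiency = 303.51/339.36 * 100% = 89.44%

89.44%
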